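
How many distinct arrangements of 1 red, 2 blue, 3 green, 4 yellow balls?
12,600

Reasoning: Multinomial: 10!/(1! × 2! × 3! × 4!) = 12,600.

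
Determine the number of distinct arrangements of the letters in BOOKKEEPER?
151,200

Word has 10 letters (B=1, O=2, K=2, E=3, P=1, R=1). Arrangements: 10!/Π(k!) = 151,200.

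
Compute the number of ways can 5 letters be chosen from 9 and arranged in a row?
15,120

Reasoning: P(9,5) = 9!/(9-5)! = 15,120.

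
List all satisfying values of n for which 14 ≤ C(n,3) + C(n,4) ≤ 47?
5, 6

Explanation: C(4,3)+C(4,4)=5; C(5,3)+C(5,4)=15; C(6,3)+C(6,4)=35; C(7,3)+C(7,4)=70. So valid n = 5, 6.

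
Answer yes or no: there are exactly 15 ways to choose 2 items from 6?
Yes

C(6,2) = 15.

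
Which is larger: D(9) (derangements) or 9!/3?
D(9)

Reasoning: D(9) = (9-1)·[D(8) + D(7)] = 8·[14,833 + 1,854] = 133,496; 9!/3 = 362,880/3 = 120,960.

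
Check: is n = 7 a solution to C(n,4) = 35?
Yes

Explanation: C(7,4) = 7·6·5·4/4! = 840/24 = 35, which equals 35.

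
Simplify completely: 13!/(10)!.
1,716

Explanation: This equals 13×12×11 = 1,716.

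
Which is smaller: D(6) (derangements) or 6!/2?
D(6)

Solution: D(6) = (6-1)·[D(5) + D(4)] = 5·[44 + 9] = 265; 6!/2 = 720/2 = 360.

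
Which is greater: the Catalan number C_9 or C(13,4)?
C_9

Reasoning: C_9 = C(18,9)/(9+1) = 48,620/10 = 4,862; C(13,4) = 715.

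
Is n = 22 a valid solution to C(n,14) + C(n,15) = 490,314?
C(22,14) + C(22,15) = 319,770 + 170,544 = 490,314, which equals 490,314.

Answer: Yes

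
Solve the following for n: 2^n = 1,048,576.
1,048,576 = 1,024 × 1,024 = 2^10 × 2^10 = 2^20, so n = 20.
Final answer: 20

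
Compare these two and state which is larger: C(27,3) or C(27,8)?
C(27,3)=2,925, C(27,8)=2,220,075.

Answer: C(27,8)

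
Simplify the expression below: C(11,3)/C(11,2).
3

Explanation: C(n,k+1)/C(n,k) = (n−k)/(k+1). Here (11−2)/(2+1) = 9/3 = 3.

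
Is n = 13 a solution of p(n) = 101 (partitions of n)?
Yes

Pentagonal recurrence p(n) = p(n−1) + p(n−2) − p(n−5) − p(n−7) + …: p(13) = p(12) + p(11) − p(8) − p(6) + p(1) = 77 + 56 − 22 − 11 + 1 = 101, which equals 101.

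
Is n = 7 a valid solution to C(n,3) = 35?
Yes

Working:
C(7,3) = 7·6·5/3! = 210/6 = 35, which equals 35.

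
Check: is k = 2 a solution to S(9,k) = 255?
Yes
S(9,2) = 2·S(8,2) + S(8,1) = 2·127 + 1 = 255, which equals 255.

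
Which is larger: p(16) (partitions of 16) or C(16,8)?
C(16,8)

Working:
Pentagonal recurrence p(n) = p(n−1) + p(n−2) − p(n−5) − p(n−7) + …: p(16) = p(15) + p(14) − p(11) − p(9) + p(4) + p(1) = 176 + 135 − 56 − 30 + 5 + 1 = 231; C(16,8) = 12,870.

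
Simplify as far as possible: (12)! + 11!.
518,918,400

Working:
(12)! + 11! = (12)·11! + 11! = (12+1)·11! = 13·11! = 518,918,400.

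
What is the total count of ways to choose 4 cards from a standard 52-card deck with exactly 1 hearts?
118,807

Working:
13 hearts and 39 non-hearts: C(13,1) × C(39,3) = 13 × 9139 = 118,807.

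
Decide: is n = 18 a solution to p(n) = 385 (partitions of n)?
Pentagonal recurrence p(n) = p(n−1) + p(n−2) − p(n−5) − p(n−7) + …: p(18) = p(17) + p(16) − p(13) − p(11) + p(6) + p(3) = 297 + 231 − 101 − 56 + 11 + 3 = 385, which equals 385.

Answer: Yes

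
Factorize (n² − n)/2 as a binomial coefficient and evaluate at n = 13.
C(n,2); C(13,2) = 78

Explanation: (n² − n)/2 = n(n−1)/2 = C(n,2). At n = 13: C(13,2) = 78.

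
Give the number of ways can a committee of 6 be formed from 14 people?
C(14,6) = 14! / (6! × (14-6)!)
         = 14! / (6! × 8!)
         = 3,003
Final answer: 3,003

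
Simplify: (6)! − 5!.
600
(6)! − 5! = (6)·5! − 5! = (6−1)·5! = 5·5! = 600.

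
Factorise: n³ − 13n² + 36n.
n(n − 4)(n − 9)

Working:
n³ − 13n² + 36n = n(n² − 13n + 36) = n(n − 4)(n − 9).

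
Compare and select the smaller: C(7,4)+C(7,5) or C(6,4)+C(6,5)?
C(6,4)+C(6,5)

Explanation: First=56, Second=21.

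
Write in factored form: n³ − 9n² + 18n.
n(n − 3)(n − 6)

Working:
n³ − 9n² + 18n = n(n² − 9n + 18) = n(n − 3)(n − 6).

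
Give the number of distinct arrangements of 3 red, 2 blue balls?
10

Explanation: Multinomial: 5!/(3! × 2!) = 10.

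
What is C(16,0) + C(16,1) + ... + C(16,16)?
65,536

Solution: Sum of binomial coefficients = 2^16 = 65,536.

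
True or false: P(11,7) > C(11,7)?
P(11,7) = 1,663,200 and C(11,7) = 330; P(n,r) = r! × C(n,r) so P > C whenever r ≥ 2.
Final answer: True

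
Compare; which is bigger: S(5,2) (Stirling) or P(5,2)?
P(5,2)
S(5,2) = 2·S(4,2) + S(4,1) = 2·7 + 1 = 15; P(5,2) = 20.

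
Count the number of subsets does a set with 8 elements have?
256

Explanation: Each element can be included or excluded: 2^8 = 256.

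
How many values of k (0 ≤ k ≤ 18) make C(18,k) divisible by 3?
Checking C(18,k) mod 3 for k = 0..18: divisible at k = 1, 2, 3, 4, 5, 6, 7, 8, 10, 11, 12, 13, 14, 15, 16, 17. That's 16 values.

Answer: 16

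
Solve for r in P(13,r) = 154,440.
5

P(13,r) = 13·12·…·(13−r+1), a product of r factors. Multiplying down from 13: 13 = 13; 13·12 = 156; 13·12·11 = 1,716; 13·12·11·10 = 17,160; 13·12·11·10·9 = 154,440 ✓ (5 factors). So r = 5.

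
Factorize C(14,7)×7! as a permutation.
P(14,7)

Solution: C(14,7)×7! = [14!/(7!(7)!)]×7! = 14!/(7)! = P(14,7) = 17,297,280.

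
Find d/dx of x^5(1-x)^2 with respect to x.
Product rule: 5x^{4}(1-x)^{2} + x^5·(-2)(1-x)^{1}.
Final answer: 5x^4(1-x)^2 - 2x^5(1-x)^1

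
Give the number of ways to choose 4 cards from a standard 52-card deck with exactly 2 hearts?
13 hearts and 39 non-hearts: C(13,2) × C(39,2) = 78 × 741 = 57,798.

Answer: 57,798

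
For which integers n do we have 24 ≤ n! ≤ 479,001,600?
4, 5, 6, 7, 8, 9, 10, 11, 12

Solution: n! is strictly increasing; 4! = 24 and 12! = 479,001,600, so valid n = 4, 5, 6, 7, 8, 9, 10, 11, 12.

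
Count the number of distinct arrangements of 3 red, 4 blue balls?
35

Reasoning: Multinomial: 7!/(3! × 4!) = 35.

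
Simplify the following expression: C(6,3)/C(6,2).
4/3

C(n,k+1)/C(n,k) = (n−k)/(k+1). Here (6−2)/(2+1) = 4/3 = 4/3.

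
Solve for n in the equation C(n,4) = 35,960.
32

Solution: C(n,4) = n(n−1)(n−2)(n−3)/4! is increasing in n, and n(n−1)(n−2)(n−3) = 4!·35,960 = 863,040 ≈ (n−1.5)^4 gives n ≈ 32.0. Check: C(30,4) = 27,405, C(31,4) = 31,465, C(32,4) = 35,960 ✓. So n = 32.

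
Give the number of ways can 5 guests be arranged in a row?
120

Solution: Arrangements of 5 distinct objects: 5! = 120.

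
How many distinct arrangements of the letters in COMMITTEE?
45,360

Reasoning: Word has 9 letters (C=1, O=1, M=2, I=1, T=2, E=2). Arrangements: 9!/Π(k!) = 45,360.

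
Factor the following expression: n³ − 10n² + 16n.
n(n − 2)(n − 8)

Reasoning: n³ − 10n² + 16n = n(n² − 10n + 16) = n(n − 2)(n − 8).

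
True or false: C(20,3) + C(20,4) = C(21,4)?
True
Pascal's identity C(n,k) + C(n,k+1) = C(n+1,k+1): 1,140 + 4,845 = 5,985 = C(21,4).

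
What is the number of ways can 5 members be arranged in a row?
120
Arrangements of 5 distinct objects: 5! = 120.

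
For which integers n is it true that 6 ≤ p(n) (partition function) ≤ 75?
5, 6, 7, 8, 9, 10, 11

Solution: Tabulating p(n) via p(n) = p(n−1) + p(n−2) − p(n−5) − p(n−7) + …: p(4)=5; p(5)=7; p(6)=11; p(7)=15; p(8)=22; p(9)=30; p(10)=42; p(11)=56; p(12)=77. So valid n = 5, 6, 7, 8, 9, 10, 11.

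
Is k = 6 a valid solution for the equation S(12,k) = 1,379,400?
No
S(12,6) = 6·S(11,6) + S(11,5) = 6·179,487 + 246,730 = 1,323,652, which does not equal 1,379,400.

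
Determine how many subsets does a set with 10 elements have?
Each element can be included or excluded: 2^10 = 1,024.
Final answer: 1,024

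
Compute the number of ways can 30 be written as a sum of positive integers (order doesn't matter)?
Pentagonal recurrence p(n) = p(n−1) + p(n−2) − p(n−5) − p(n−7) + …: p(30) = p(29) + p(28) − p(25) − p(23) + p(18) + p(15) − p(8) − p(4) = 4,565 + 3,718 − 1,958 − 1,255 + 385 + 176 − 22 − 5 = 5,604.

Answer: 5,604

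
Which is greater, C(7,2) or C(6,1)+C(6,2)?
Equal

Solution: By Pascal's identity: C(7,2) = C(6,1)+C(6,2) = 21. Equal.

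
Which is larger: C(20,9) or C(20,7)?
C(20,9)

C(20,9)=167,960, C(20,7)=77,520.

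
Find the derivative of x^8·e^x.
(8x^7 + x^8)e^x
Product rule: d/dx[x^8]·e^x + x^8·d/dx[e^x] = 8x^{7}e^x + x^8e^x.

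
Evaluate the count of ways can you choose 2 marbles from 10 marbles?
C(10,2) = 10! / (2! × (10-2)!)
         = 10! / (2! × 8!)
         = 45

Answer: 45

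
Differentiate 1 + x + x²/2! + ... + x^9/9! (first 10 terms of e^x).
1 + x + x²/2! + ... + x^8/8!

Solution: Differentiating term by term gives the first 9 terms of e^x.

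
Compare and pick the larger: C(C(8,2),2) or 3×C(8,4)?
C(C(8,2),2)

Solution: C(C(8,2),2)=378, 3×C(8,4)=210.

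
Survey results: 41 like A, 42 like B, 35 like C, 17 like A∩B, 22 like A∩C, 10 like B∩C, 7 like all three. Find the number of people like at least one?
76

Explanation: |A∪B∪C| = 41+42+35-17-22-10+7 = 76.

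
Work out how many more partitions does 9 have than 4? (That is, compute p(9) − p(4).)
25
Pentagonal recurrence p(n) = p(n−1) + p(n−2) − p(n−5) − p(n−7) + …: p(9) = p(8) + p(7) − p(4) − p(2) = 22 + 15 − 5 − 2 = 30.
p(4) = p(3) + p(2) = 3 + 2 = 5.
Difference = 30 − 5 = 25.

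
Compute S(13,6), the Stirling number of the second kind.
9,321,312
Using the Stirling recurrence: S(n,k) = k·S(n-1,k) + S(n-1,k-1)
S(13,6) = 6·S(12,6) + S(12,5)
         = 6·1323652 + 1379400
         = 7941912 + 1379400
         = 9,321,312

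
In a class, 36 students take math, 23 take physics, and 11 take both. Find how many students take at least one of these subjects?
48

Working:
|A∪B| = |A|+|B|-|A∩B| = 36+23-11 = 48.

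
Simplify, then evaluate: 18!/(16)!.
306

Reasoning: This equals 18×17 = 306.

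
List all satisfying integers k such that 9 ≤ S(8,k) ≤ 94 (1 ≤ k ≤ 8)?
7

Reasoning: S(8,1)=1; S(8,2)=127; S(8,3)=966; S(8,4)=1,701; S(8,5)=1,050; S(8,6)=266; S(8,7)=28; S(8,8)=1. So valid k = 7.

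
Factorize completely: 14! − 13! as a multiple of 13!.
14! − 13! = 14·13! − 13! = (14 − 1)·13! = 13 × 13! = 80,951,270,400.
Final answer: 13 × 13! = 80,951,270,400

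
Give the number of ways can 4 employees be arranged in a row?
Arrangements of 4 distinct objects: 4! = 24.
Final answer: 24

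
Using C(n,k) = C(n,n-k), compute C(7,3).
35

Explanation: C(7,3) = C(7,4) = 35.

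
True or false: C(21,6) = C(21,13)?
C(21,6) = 54,264 but C(21,13) = 203,490; symmetry gives C(21,6) = C(21,15), not C(21,13).
Final answer: False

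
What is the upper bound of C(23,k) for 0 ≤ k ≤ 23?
1,352,078

Solution: Maximum at k = 11 or k = 12: C(23,11) = 1,352,078.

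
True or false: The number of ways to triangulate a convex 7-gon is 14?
Triangulations of a convex 7-gon are counted by the Catalan number C_5: C_5 = C(10,5)/(5+1) = 252/6 = 42.

Answer: False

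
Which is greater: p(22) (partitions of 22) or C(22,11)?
C(22,11)

Working:
Pentagonal recurrence p(n) = p(n−1) + p(n−2) − p(n−5) − p(n−7) + …: p(22) = p(21) + p(20) − p(17) − p(15) + p(10) + p(7) − p(0) = 792 + 627 − 297 − 176 + 42 + 15 − 1 = 1,002; C(22,11) = 705,432.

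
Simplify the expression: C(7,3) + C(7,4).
By Pascal's identity: C(8,4) = 70.
Final answer: 70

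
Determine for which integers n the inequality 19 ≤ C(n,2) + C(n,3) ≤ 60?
5, 6, 7

Reasoning: C(4,2)+C(4,3)=10; C(5,2)+C(5,3)=20; C(6,2)+C(6,3)=35; C(7,2)+C(7,3)=56; C(8,2)+C(8,3)=84. So valid n = 5, 6, 7.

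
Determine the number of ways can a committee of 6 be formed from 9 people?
84

Explanation: C(9,6) = 9! / (6! × (9-6)!)
         = 9! / (6! × 3!)
         = 84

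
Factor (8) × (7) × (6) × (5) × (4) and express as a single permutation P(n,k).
P(8,5) = 8!/(3)!
Product of 5 consecutive descending integers starting at 8: P(8,5) = 8!/3! = 6,720.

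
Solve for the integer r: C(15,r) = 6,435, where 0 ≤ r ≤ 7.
7

C(15,r) is increasing for 0 ≤ r ≤ 7. Stepping up (C(15,r+1) = C(15,r)·(15−r)/(r+1)): C(15,1) = 15, C(15,2) = 105, C(15,3) = 455, C(15,4) = 1,365, C(15,5) = 3,003, C(15,6) = 5,005, C(15,7) = 6,435 ✓. So r = 7.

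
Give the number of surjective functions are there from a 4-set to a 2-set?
Onto functions = 2! × S(4,2)
First compute S(4,2) via recurrence:
Using the Stirling recurrence: S(n,k) = k·S(n-1,k) + S(n-1,k-1)
S(4,2) = 2·S(3,2) + S(3,1)
         = 2·3 + 1
         = 6 + 1
         = 7
Then: 2 × 7 = 14
Final answer: 14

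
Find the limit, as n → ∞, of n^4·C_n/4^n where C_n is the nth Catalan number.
∞

Reasoning: C_n ~ 4^n/(n^(3/2)√π), so n^4·C_n/4^n ~ n^(4 − 3/2)/√π → ∞.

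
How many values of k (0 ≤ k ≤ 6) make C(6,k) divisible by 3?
Checking C(6,k) mod 3 for k = 0..6: divisible at k = 1, 2, 4, 5. That's 4 values.

Answer: 4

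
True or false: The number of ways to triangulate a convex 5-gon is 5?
Triangulations of a convex 5-gon are counted by the Catalan number C_3: C_3 = C(6,3)/(3+1) = 20/4 = 5.
Final answer: True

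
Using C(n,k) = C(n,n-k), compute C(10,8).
45
C(10,8) = C(10,2) = 45.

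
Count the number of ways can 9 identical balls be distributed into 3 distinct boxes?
55

C(9+3-1, 3-1) = C(11, 2) = 55.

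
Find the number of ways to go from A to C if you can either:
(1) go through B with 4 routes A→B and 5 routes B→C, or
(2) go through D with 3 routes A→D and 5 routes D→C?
35

Route via B: 4×5=20. Route via D: 3×5=15. Total: 35.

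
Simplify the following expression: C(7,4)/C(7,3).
C(n,k+1)/C(n,k) = (n−k)/(k+1). Here (7−3)/(3+1) = 4/4 = 1.

Answer: 1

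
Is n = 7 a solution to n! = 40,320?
No

Explanation: 7! = 7·6! = 7·720 = 5,040, which does not equal 40,320.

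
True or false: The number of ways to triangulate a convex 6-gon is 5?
False

Triangulations of a convex 6-gon are counted by the Catalan number C_4: C_4 = C(8,4)/(4+1) = 70/5 = 14.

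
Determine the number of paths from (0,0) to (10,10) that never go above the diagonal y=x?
Counted by the Catalan number C_10: C_10 = C(20,10)/(10+1) = 184,756/11 = 16,796.

Answer: 16,796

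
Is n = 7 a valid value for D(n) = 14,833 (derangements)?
No

Working:
D(7) = (7-1)·[D(6) + D(5)] = 6·[265 + 44] = 1,854, which does not equal 14,833.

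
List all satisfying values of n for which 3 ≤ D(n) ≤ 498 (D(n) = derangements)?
4, 5, 6

Reasoning: Using D(n) = (n−1)[D(n−1) + D(n−2)] with D(1)=0, D(2)=1: D(3)=2; D(4)=9; D(5)=44; D(6)=265; D(7)=1,854. So valid n = 4, 5, 6.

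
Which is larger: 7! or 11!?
7!=5,040, 11!=39,916,800. 11! > 7!.
Final answer: 11!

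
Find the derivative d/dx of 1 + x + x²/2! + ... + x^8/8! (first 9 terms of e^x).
Differentiating term by term gives the first 8 terms of e^x.

Answer: 1 + x + x²/2! + ... + x^7/7!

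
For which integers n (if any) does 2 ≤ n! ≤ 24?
n! is strictly increasing; 2! = 2 and 4! = 24, so valid n = 2, 3, 4.

Answer: 2, 3, 4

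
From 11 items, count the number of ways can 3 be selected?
165
C(11,3) = 11! / (3! × (11-3)!)
         = 11! / (3! × 8!)
         = 165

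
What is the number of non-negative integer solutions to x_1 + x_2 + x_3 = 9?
55

Solution: C(9+3-1, 3-1) = 55.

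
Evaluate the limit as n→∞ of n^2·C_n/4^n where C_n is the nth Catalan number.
∞

Solution: C_n ~ 4^n/(n^(3/2)√π), so n^2·C_n/4^n ~ n^(2 − 3/2)/√π → ∞.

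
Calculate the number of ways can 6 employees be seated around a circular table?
120
Circular arrangements: (6-1)! = 120.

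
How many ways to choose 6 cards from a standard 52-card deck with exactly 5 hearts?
50,193

13 hearts and 39 non-hearts: C(13,5) × C(39,1) = 1287 × 39 = 50,193.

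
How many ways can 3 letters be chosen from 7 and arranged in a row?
P(7,3) = 7!/(7-3)! = 210.

Answer: 210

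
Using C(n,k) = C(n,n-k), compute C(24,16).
735,471

Reasoning: C(24,16) = C(24,8) = 735,471.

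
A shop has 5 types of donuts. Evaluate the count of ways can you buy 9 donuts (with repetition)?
715

Working:
Stars and bars: C(9+5-1, 9) = C(13, 9) = 715.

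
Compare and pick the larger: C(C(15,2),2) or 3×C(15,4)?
C(C(15,2),2)
C(C(15,2),2)=5,460, 3×C(15,4)=4,095.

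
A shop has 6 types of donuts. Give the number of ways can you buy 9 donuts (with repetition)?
2,002

Explanation: Stars and bars: C(9+6-1, 9) = C(14, 9) = 2,002.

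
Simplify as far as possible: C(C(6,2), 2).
105

Solution: C(6,2) = 15, then C(15, 2) = 105.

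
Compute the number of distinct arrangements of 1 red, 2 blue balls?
3
Multinomial: 3!/(1! × 2!) = 3.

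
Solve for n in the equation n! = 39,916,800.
11

Working:
n! is strictly increasing. 9! = 362,880, 10! = 3,628,800, 11! = 39,916,800 ✓. So n = 11.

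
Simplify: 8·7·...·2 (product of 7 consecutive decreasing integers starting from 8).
40,320

This is P(8,7) = 8!/(1)! = 40,320.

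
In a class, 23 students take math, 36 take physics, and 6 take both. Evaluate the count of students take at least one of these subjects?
53

|A∪B| = |A|+|B|-|A∩B| = 23+36-6 = 53.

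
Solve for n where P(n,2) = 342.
19

Working:
P(n,2) = n(n−1) is increasing in n; n(n−1) ≈ (n−0.5)^2 = 342 gives n ≈ 19.0. Check: P(17,2) = 272, P(18,2) = 306, P(19,2) = 342 ✓. So n = 19.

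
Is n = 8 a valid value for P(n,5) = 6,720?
Yes
P(8,5) = 8·7·6·5·4 = 6,720, which equals 6,720.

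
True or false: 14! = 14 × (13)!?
True

Solution: By definition n! = n × (n-1)!, so 14! = 14 × 13!.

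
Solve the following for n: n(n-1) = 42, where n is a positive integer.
7

Explanation: n² − n − 42 = 0, so n = (1 ± √(1 + 4·42))/2 = (1 ± √169)/2 = (1 ± 13)/2, i.e. n = 7 or n = -6. Taking the positive root, n = 7 (check: 7×6 = 42).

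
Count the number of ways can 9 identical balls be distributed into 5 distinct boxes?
715

C(9+5-1, 5-1) = C(13, 4) = 715.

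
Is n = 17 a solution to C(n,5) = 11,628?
C(17,5) = 17·16·15·14·13/5! = 742,560/120 = 6,188, which does not equal 11,628.

Answer: No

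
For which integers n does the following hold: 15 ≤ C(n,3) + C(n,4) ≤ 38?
C(4,3)+C(4,4)=5; C(5,3)+C(5,4)=15; C(6,3)+C(6,4)=35; C(7,3)+C(7,4)=70. So valid n = 5, 6.

Answer: 5, 6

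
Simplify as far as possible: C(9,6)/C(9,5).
2/3

Solution: C(n,k+1)/C(n,k) = (n−k)/(k+1). Here (9−5)/(5+1) = 4/6 = 2/3.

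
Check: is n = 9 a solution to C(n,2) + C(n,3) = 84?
No
C(9,2) + C(9,3) = 36 + 84 = 120, which does not equal 84.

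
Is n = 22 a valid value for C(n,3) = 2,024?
C(22,3) = 22·21·20/3! = 9,240/6 = 1,540, which does not equal 2,024.
Final answer: No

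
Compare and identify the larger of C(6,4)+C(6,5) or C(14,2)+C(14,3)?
First=21, Second=455.

Answer: C(14,2)+C(14,3)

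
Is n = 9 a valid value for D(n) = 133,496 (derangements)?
Yes

Solution: D(9) = (9-1)·[D(8) + D(7)] = 8·[14,833 + 1,854] = 133,496, which equals 133,496.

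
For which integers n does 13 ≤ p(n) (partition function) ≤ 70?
Tabulating p(n) via p(n) = p(n−1) + p(n−2) − p(n−5) − p(n−7) + …: p(6)=11; p(7)=15; p(8)=22; p(9)=30; p(10)=42; p(11)=56; p(12)=77. So valid n = 7, 8, 9, 10, 11.

Answer: 7, 8, 9, 10, 11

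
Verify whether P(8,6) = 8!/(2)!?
True

Reasoning: Permutation formula P(n,k) = n!/(n-k)!: 8!/2! = 40,320/2 = 20,160 = P(8,6). The statement holds.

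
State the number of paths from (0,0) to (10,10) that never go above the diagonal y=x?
Counted by the Catalan number C_10: C_10 = C(20,10)/(10+1) = 184,756/11 = 16,796.
Final answer: 16,796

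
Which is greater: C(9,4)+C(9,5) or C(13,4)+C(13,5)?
C(13,4)+C(13,5)

Reasoning: First=252, Second=2,002.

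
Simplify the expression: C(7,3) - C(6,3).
15

C(7,3) - C(6,3) = C(6,2) = 15.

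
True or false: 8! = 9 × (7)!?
False

Solution: 8! = 8 × 7! = 40,320, but 9 × 7! = 45,360.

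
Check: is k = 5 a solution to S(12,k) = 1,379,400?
Yes
S(12,5) = 5·S(11,5) + S(11,4) = 5·246,730 + 145,750 = 1,379,400, which equals 1,379,400.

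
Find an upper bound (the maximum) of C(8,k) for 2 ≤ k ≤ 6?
70

Solution: C(8,k) is maximised at the centre of the row: C(8,4) = 70.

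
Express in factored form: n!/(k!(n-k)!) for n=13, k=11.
C(13,11) = 78

Explanation: This is the binomial coefficient C(13,11) = 78.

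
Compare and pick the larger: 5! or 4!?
5!

Solution: 5!=120, 4!=24. 5! > 4!.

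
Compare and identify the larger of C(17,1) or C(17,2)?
C(17,2)

Working:
C(17,1)=17, C(17,2)=136.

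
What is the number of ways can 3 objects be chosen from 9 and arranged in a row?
P(9,3) = 9!/(9-3)! = 504.
Final answer: 504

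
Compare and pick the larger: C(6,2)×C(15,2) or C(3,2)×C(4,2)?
C(6,2)×C(15,2)
C(6,2)×C(15,2)=1,575, C(3,2)×C(4,2)=18.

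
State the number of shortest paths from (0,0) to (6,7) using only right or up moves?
Choose 6 rights from 13 moves: C(13,6) = 1,716.
Final answer: 1,716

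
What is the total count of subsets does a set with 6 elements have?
Each element can be included or excluded: 2^6 = 64.
Final answer: 64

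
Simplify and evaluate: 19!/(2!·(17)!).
171

Working:
This is C(19,2) = 171.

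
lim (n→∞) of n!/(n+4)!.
n!/(n+4)! = 1/[(n+1)(n+2)···(n+4)] → 0 as n → ∞.
Final answer: 0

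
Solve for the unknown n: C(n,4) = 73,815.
38

Working:
C(n,4) = n(n−1)(n−2)(n−3)/4! is increasing in n, and n(n−1)(n−2)(n−3) = 4!·73,815 = 1,771,560 ≈ (n−1.5)^4 gives n ≈ 38.0. Check: C(36,4) = 58,905, C(37,4) = 66,045, C(38,4) = 73,815 ✓. So n = 38.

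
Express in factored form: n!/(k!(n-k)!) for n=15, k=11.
C(15,11) = 1,365

Solution: This is the binomial coefficient C(15,11) = 1,365.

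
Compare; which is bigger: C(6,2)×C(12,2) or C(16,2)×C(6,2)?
C(16,2)×C(6,2)

Working:
C(6,2)×C(12,2)=990, C(16,2)×C(6,2)=1,800.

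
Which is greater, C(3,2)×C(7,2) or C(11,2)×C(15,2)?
C(3,2)×C(7,2)=63, C(11,2)×C(15,2)=5,775.
Final answer: C(11,2)×C(15,2)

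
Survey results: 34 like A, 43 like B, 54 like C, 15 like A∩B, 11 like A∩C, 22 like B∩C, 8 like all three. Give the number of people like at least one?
|A∪B∪C| = 34+43+54-15-11-22+8 = 91.

Answer: 91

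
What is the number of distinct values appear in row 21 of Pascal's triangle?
Row 21 has entries C(21,0)..C(21,21); by symmetry C(21,k)=C(21,21-k), giving 11 distinct values.

Answer: 11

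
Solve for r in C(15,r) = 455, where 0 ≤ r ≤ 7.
C(15,r) is increasing for 0 ≤ r ≤ 7. Stepping up (C(15,r+1) = C(15,r)·(15−r)/(r+1)): C(15,1) = 15, C(15,2) = 105, C(15,3) = 455 ✓. So r = 3.
Final answer: 3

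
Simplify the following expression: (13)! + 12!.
6,706,022,400

Solution: (13)! + 12! = (13)·12! + 12! = (13+1)·12! = 14·12! = 6,706,022,400.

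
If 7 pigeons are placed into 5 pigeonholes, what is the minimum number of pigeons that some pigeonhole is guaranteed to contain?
2

Solution: Pigeonhole: ⌈7/5⌉ = 2.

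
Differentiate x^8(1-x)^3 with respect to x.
8x^7(1-x)^3 - 3x^8(1-x)^2

Explanation: Product rule: 8x^{7}(1-x)^{3} + x^8·(-3)(1-x)^{2}.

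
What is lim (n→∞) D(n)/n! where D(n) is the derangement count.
1/e

Working:
D(n)/n! → 1/e ≈ 0.3679 as n → ∞.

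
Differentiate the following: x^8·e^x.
Product rule: d/dx[x^8]·e^x + x^8·d/dx[e^x] = 8x^{7}e^x + x^8e^x.
Final answer: (8x^7 + x^8)e^x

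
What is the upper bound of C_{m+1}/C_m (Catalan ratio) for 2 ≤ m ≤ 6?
13/4

C_{m+1}/C_m = 2(2m+1)/(m+2), which increases with m. Maximum at m = 6: 2·13/8 = 13/4.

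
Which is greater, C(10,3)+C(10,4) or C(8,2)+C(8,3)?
First=330, Second=84.

Answer: C(10,3)+C(10,4)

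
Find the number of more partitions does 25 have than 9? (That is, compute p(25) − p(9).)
1,928

Pentagonal recurrence p(n) = p(n−1) + p(n−2) − p(n−5) − p(n−7) + …: p(25) = p(24) + p(23) − p(20) − p(18) + p(13) + p(10) − p(3) = 1,575 + 1,255 − 627 − 385 + 101 + 42 − 3 = 1,958.
p(9) = p(8) + p(7) − p(4) − p(2) = 22 + 15 − 5 − 2 = 30.
Difference = 1,958 − 30 = 1,928.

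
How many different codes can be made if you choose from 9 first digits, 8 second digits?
72
By the multiplication principle: 9 × 8 = 72.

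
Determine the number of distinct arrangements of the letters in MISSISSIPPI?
Word has 11 letters (M=1, I=4, S=4, P=2). Arrangements: 11!/Π(k!) = 34,650.
Final answer: 34,650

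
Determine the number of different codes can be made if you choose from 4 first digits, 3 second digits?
12

Solution: By the multiplication principle: 4 × 3 = 12.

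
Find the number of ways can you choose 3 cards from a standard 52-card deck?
22,100

Explanation: C(52,3) = 22,100.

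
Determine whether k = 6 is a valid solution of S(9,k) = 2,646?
Yes

S(9,6) = 6·S(8,6) + S(8,5) = 6·266 + 1,050 = 2,646, which equals 2,646.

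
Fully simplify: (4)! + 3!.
(4)! + 3! = (4)·3! + 3! = (4+1)·3! = 5·3! = 30.

Answer: 30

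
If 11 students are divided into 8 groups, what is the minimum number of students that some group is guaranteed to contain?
2
Pigeonhole: ⌈11/8⌉ = 2.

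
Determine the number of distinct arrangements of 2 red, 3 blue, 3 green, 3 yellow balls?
92,400

Reasoning: Multinomial: 11!/(2! × 3! × 3! × 3!) = 92,400.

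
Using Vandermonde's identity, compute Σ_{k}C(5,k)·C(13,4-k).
3,060
= C(5+13,4) = C(18,4) = 3,060.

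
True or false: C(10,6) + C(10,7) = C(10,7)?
False

Working:
Pascal's identity gives C(11,7) = 330, whereas C(10,7) = 120.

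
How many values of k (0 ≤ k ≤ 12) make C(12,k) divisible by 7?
1

Working:
Checking C(12,k) mod 7 for k = 0..12: divisible at k = 6. That's 1 values.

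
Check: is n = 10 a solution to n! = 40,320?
10! = 10·9! = 10·362,880 = 3,628,800, which does not equal 40,320.
Final answer: No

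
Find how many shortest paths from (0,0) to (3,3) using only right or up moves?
20

Working:
Choose 3 rights from 6 moves: C(6,3) = 20.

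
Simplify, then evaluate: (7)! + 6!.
(7)! + 6! = (7)·6! + 6! = (7+1)·6! = 8·6! = 5,760.

Answer: 5,760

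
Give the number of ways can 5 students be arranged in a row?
120

Arrangements of 5 distinct objects: 5! = 120.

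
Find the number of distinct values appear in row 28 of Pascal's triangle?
Row 28 has entries C(28,0)..C(28,28); by symmetry C(28,k)=C(28,28-k), giving 15 distinct values.
Final answer: 15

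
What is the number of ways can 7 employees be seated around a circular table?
720

Explanation: Circular arrangements: (7-1)! = 720.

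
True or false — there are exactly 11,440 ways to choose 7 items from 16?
True

Explanation: C(16,7) = 11,440.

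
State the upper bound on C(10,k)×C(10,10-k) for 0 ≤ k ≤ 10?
C(10,k)·C(10,10-k) = C(10,k)², maximised at the centre k = 5: C(10,5)² = 63,504.

Answer: 63,504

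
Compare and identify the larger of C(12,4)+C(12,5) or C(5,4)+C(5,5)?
First=1,287, Second=6.
Final answer: C(12,4)+C(12,5)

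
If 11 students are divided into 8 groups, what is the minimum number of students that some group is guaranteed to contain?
2

Reasoning: Pigeonhole: ⌈11/8⌉ = 2.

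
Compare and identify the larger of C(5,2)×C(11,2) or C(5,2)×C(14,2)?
C(5,2)×C(11,2)=550, C(5,2)×C(14,2)=910.
Final answer: C(5,2)×C(14,2)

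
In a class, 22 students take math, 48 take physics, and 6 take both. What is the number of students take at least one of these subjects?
64

Explanation: |A∪B| = |A|+|B|-|A∩B| = 22+48-6 = 64.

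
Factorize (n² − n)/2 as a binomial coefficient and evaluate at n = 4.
(n² − n)/2 = n(n−1)/2 = C(n,2). At n = 4: C(4,2) = 6.

Answer: C(n,2); C(4,2) = 6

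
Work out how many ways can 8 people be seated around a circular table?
5,040

Solution: Circular arrangements: (8-1)! = 5,040.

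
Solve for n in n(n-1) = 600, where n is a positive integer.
25

Explanation: n² − n − 600 = 0, so n = (1 ± √(1 + 4·600))/2 = (1 ± √2,401)/2 = (1 ± 49)/2, i.e. n = 25 or n = -24. Taking the positive root, n = 25 (check: 25×24 = 600).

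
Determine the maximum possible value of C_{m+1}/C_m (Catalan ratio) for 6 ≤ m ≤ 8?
17/5
C_{m+1}/C_m = 2(2m+1)/(m+2), which increases with m. Maximum at m = 8: 2·17/10 = 17/5.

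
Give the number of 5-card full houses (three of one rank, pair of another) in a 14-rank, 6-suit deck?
Triple rank: 14. Triple suits: C(6,3)=20. Pair rank: 13. Pair suits: C(6,2)=15. Total: 54,600.
Final answer: 54,600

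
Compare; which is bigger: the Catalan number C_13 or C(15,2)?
C_13

C_13 = C(26,13)/(13+1) = 10,400,600/14 = 742,900; C(15,2) = 105.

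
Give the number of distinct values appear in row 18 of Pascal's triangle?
10

Working:
Row 18 has entries C(18,0)..C(18,18); by symmetry C(18,k)=C(18,18-k), giving 10 distinct values.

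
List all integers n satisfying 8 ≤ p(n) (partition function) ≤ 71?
6, 7, 8, 9, 10, 11

Solution: Tabulating p(n) via p(n) = p(n−1) + p(n−2) − p(n−5) − p(n−7) + …: p(5)=7; p(6)=11; p(7)=15; p(8)=22; p(9)=30; p(10)=42; p(11)=56; p(12)=77. So valid n = 6, 7, 8, 9, 10, 11.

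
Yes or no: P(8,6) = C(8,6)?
No

Explanation: P(8,6) = 20,160 but C(8,6) = 28; they differ by a factor of 6! = 720, so the statement does not hold.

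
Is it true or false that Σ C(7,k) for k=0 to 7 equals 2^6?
False
Binomial theorem: Σ C(7,k) = (1+1)^7 = 2^7 = 128; RHS 2^6 = 64.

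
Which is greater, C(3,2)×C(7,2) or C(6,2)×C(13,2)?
C(6,2)×C(13,2)

Solution: C(3,2)×C(7,2)=63, C(6,2)×C(13,2)=1,170.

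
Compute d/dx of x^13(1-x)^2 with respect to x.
13x^12(1-x)^2 - 2x^13(1-x)^1

Explanation: Product rule: 13x^{12}(1-x)^{2} + x^13·(-2)(1-x)^{1}.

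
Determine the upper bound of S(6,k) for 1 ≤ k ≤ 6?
90

Explanation: Row S(6,k) for k = 1..6 (via S(n,k) = k·S(n−1,k) + S(n−1,k−1)): 1, 31, 90, 65, 15, 1. The row is unimodal; maximum at k = 3: 90.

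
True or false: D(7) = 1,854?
True

Explanation: Derangements of 7 elements: D(7) = (7-1)·[D(6) + D(5)] = 6·[265 + 44] = 1,854.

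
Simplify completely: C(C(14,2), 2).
4,095

Explanation: C(14,2) = 91, then C(91, 2) = 4,095.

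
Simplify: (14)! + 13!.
93,405,312,000
(14)! + 13! = (14)·13! + 13! = (14+1)·13! = 15·13! = 93,405,312,000.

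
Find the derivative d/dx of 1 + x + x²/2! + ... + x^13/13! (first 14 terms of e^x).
1 + x + x²/2! + ... + x^12/12!

Reasoning: Differentiating term by term gives the first 13 terms of e^x.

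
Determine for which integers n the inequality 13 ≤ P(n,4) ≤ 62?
4

Solution: P(3,4)=0; P(4,4)=24; P(5,4)=120. So valid n = 4.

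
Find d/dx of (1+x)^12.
Using the power rule: d/dx (1+x)^12 = 12(1+x)^{11}.
Final answer: 12(1+x)^11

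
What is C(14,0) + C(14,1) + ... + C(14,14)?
16,384

Working:
Sum of binomial coefficients = 2^14 = 16,384.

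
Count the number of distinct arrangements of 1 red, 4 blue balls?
5

Multinomial: 5!/(1! × 4!) = 5.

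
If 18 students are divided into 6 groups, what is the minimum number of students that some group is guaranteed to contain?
Pigeonhole: ⌈18/6⌉ = 3.
Final answer: 3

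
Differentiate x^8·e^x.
(8x^7 + x^8)e^x

Explanation: Product rule: d/dx[x^8]·e^x + x^8·d/dx[e^x] = 8x^{7}e^x + x^8e^x.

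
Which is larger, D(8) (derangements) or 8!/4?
D(8)

Reasoning: D(8) = (8-1)·[D(7) + D(6)] = 7·[1,854 + 265] = 14,833; 8!/4 = 40,320/4 = 10,080.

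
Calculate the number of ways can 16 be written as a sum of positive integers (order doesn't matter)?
231

Working:
Pentagonal recurrence p(n) = p(n−1) + p(n−2) − p(n−5) − p(n−7) + …: p(16) = p(15) + p(14) − p(11) − p(9) + p(4) + p(1) = 176 + 135 − 56 − 30 + 5 + 1 = 231.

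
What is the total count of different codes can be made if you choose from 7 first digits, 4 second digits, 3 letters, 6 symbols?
504

Reasoning: By the multiplication principle: 7 × 4 × 3 × 6 = 504.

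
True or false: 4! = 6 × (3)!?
4! = 4 × 3! = 24, but 6 × 3! = 36.

Answer: False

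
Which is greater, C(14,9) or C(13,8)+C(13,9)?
By Pascal's identity: C(14,9) = C(13,8)+C(13,9) = 2,002. Equal.

Answer: Equal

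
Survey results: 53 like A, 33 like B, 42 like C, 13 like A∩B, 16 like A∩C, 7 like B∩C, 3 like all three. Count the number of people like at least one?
|A∪B∪C| = 53+33+42-13-16-7+3 = 95.

Answer: 95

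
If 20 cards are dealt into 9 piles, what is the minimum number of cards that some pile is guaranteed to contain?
3

Pigeonhole: ⌈20/9⌉ = 3.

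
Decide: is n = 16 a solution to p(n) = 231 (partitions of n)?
Yes

Working:
Pentagonal recurrence p(n) = p(n−1) + p(n−2) − p(n−5) − p(n−7) + …: p(16) = p(15) + p(14) − p(11) − p(9) + p(4) + p(1) = 176 + 135 − 56 − 30 + 5 + 1 = 231, which equals 231.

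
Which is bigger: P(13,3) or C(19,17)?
P(13,3)

P(13,3)=1,716, C(19,17)=171.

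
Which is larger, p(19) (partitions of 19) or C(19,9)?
Pentagonal recurrence p(n) = p(n−1) + p(n−2) − p(n−5) − p(n−7) + …: p(19) = p(18) + p(17) − p(14) − p(12) + p(7) + p(4) = 385 + 297 − 135 − 77 + 15 + 5 = 490; C(19,9) = 92,378.

Answer: C(19,9)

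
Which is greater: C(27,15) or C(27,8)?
C(27,15)=17,383,860, C(27,8)=2,220,075.
Final answer: C(27,15)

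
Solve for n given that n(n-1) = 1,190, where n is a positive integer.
35
n² − n − 1,190 = 0, so n = (1 ± √(1 + 4·1,190))/2 = (1 ± √4,761)/2 = (1 ± 69)/2, i.e. n = 35 or n = -34. Taking the positive root, n = 35 (check: 35×34 = 1,190).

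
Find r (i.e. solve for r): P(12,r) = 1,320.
3

P(12,r) = 12·11·…·(12−r+1), a product of r factors. Multiplying down from 12: 12 = 12; 12·11 = 132; 12·11·10 = 1,320 ✓ (3 factors). So r = 3.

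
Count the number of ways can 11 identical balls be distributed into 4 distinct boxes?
364
C(11+4-1, 4-1) = C(14, 3) = 364.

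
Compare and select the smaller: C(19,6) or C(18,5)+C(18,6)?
By Pascal's identity: C(19,6) = C(18,5)+C(18,6) = 27,132. Equal.
Final answer: Equal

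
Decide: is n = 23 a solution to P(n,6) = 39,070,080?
No
P(23,6) = 23·22·21·20·19·18 = 72,681,840, which does not equal 39,070,080.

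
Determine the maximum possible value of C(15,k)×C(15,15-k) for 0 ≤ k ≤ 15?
41,409,225

Explanation: C(15,k)·C(15,15-k) = C(15,k)², maximised at the centre k = 7: C(15,7)² = 41,409,225.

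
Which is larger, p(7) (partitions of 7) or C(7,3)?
Pentagonal recurrence p(n) = p(n−1) + p(n−2) − p(n−5) − p(n−7) + …: p(7) = p(6) + p(5) − p(2) − p(0) = 11 + 7 − 2 − 1 = 15; C(7,3) = 35.
Final answer: C(7,3)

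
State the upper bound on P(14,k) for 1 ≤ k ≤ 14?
P(14,k) increases in k, so maximum at k = 14: 14! = 87,178,291,200.

Answer: 87,178,291,200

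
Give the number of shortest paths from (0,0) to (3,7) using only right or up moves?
120

Solution: Choose 3 rights from 10 moves: C(10,3) = 120.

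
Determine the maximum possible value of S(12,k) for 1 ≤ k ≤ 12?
Row S(12,k) for k = 1..12 (via S(n,k) = k·S(n−1,k) + S(n−1,k−1)): 1, 2,047, 86,526, 611,501, 1,379,400, 1,323,652, 627,396, 159,027, 22,275, 1,705, 66, 1. The row is unimodal; maximum at k = 5: 1,379,400.

Answer: 1,379,400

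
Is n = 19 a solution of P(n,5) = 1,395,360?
Yes

Working:
P(19,5) = 19·18·17·16·15 = 1,395,360, which equals 1,395,360.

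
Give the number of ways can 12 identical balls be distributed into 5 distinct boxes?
1,820
C(12+5-1, 5-1) = C(16, 4) = 1,820.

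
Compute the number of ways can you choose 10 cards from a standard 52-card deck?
15,820,024,220

Solution: C(52,10) = 15,820,024,220.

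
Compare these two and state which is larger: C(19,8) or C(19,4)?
C(19,8)

Reasoning: C(19,8)=75,582, C(19,4)=3,876.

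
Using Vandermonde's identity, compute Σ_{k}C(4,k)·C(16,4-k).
4,845

Reasoning: = C(4+16,4) = C(20,4) = 4,845.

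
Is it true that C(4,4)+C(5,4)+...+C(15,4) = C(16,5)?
True

Explanation: Hockey stick identity gives Σ = C(16,5) = 4,368; RHS C(16,5) = 4,368.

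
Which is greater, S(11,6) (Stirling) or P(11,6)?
P(11,6)

Working:
S(11,6) = 6·S(10,6) + S(10,5) = 6·22,827 + 42,525 = 179,487; P(11,6) = 332,640.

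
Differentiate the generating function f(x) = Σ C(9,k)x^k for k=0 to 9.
Σ k·C(9,k)x^(k-1) for k=1 to 9
Term-by-term differentiation gives Σ k·C(9,k)x^{k-1} for k=1 to 9.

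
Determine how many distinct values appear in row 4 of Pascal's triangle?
3

Working:
Row 4 has entries C(4,0)..C(4,4); by symmetry C(4,k)=C(4,4-k), giving 3 distinct values.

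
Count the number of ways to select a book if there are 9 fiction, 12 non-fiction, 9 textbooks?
By the addition principle: 9 + 12 + 9 = 30.
Final answer: 30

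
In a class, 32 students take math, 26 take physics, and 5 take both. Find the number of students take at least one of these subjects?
|A∪B| = |A|+|B|-|A∩B| = 32+26-5 = 53.

Answer: 53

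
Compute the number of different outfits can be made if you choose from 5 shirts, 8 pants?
40
By the multiplication principle: 5 × 8 = 40.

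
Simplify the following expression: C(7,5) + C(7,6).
28

Solution: By Pascal's identity: C(8,6) = 28.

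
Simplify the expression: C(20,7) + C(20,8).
By Pascal's identity: C(21,8) = 203,490.

Answer: 203,490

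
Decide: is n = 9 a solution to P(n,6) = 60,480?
Yes

Reasoning: P(9,6) = 9·8·7·6·5·4 = 60,480, which equals 60,480.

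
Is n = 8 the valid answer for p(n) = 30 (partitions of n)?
No
Pentagonal recurrence p(n) = p(n−1) + p(n−2) − p(n−5) − p(n−7) + …: p(8) = p(7) + p(6) − p(3) − p(1) = 15 + 11 − 3 − 1 = 22, which does not equal 30.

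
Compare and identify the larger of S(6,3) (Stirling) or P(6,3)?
P(6,3)

Reasoning: S(6,3) = 3·S(5,3) + S(5,2) = 3·25 + 15 = 90; P(6,3) = 120.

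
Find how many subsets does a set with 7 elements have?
128

Each element can be included or excluded: 2^7 = 128.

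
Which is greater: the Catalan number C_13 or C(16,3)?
C_13

Explanation: C_13 = C(26,13)/(13+1) = 10,400,600/14 = 742,900; C(16,3) = 560.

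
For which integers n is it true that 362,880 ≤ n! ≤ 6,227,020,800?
9, 10, 11, 12, 13

Working:
n! is strictly increasing; 9! = 362,880 and 13! = 6,227,020,800, so valid n = 9, 10, 11, 12, 13.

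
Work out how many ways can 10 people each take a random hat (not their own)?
Using D(n) = (n-1)[D(n-1) + D(n-2)]:
D(10) = (10-1) × [D(9) + D(8)]
      = 9 × [133496 + 14833]
      = 9 × 148329
      = 1,334,961
Final answer: 1,334,961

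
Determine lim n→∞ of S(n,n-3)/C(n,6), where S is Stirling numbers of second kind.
15

Solution: The leading term of S(n,n-3) as a polynomial in n is (5)!!·C(n,6), so the ratio → (5)!! = 15.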